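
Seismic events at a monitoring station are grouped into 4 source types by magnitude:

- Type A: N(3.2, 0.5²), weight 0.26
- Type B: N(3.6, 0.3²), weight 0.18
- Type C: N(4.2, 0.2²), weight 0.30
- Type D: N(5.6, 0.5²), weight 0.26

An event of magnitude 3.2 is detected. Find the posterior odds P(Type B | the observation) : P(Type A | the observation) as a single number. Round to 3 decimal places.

The posterior odds equal the prior odds times the likelihood ratio: (π_i/π_j)·(f_i(x)/f_j(x)).
Normal densities:
  p_A = (1/(0.5·√(2π)))·exp(−(3.2−3.2)²/(2·0.5²)) = 0.797885·exp(-0.00000) = 0.797885
  p_B = (1/(0.3·√(2π)))·exp(−(3.2−3.6)²/(2·0.3²)) = 1.329808·exp(-0.88889) = 0.5467
  p_C = (1/(0.2·√(2π)))·exp(−(3.2−4.2)²/(2·0.2²)) = 1.994711·exp(-12.50000) = 7.4336e-06
  p_D = (1/(0.5·√(2π)))·exp(−(3.2−5.6)²/(2·0.5²)) = 0.797885·exp(-11.52000) = 7.9226e-06
Posterior odds = (π_B·p_B) / (π_A·p_A) = (0.18·0.5467) / (0.26·0.797885) = 0.098406 / 0.20745 ≈ 0.474

0.474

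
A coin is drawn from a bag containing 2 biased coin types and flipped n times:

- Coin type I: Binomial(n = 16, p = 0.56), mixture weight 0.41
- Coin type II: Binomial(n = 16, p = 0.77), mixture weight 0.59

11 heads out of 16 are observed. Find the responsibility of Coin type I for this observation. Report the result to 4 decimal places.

P(component k | x) = π_k·f_k(x) / marginal(x), where marginal(x) = Σ_j π_j·f_j(x).
Binomial probabilities:
  f_I = C(16,11)·0.56^11·0.44^5 = 4368·0.00169851·0.0164916 = 0.122353
  f_II = C(16,11)·0.77^11·0.23^5 = 4368·0.0564154·0.000643634 = 0.158606
Prior × likelihood for each component:
  π_I·f_I = 0.41 × 0.122353 = 0.0501647
  π_II·f_II = 0.59 × 0.158606 = 0.0935776
Denominator: 0.0501647 + 0.0935776 = 0.143742
So the posterior for Coin type I is 0.0501647 / 0.143742 ≈ 0.3490.

0.3490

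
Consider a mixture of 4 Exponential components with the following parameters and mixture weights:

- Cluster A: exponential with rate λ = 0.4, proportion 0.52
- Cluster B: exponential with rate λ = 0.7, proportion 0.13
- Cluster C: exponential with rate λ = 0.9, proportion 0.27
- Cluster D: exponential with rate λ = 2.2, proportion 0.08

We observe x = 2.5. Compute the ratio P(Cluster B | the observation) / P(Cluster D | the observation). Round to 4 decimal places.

21.9853

Since P(k|x) ∝ π_k f_k(x), the posterior odds are π_i f_i(x) / (π_j f_j(x)).
Exponential densities:
  p_A = 0.147152
  p_B = 0.121642
  p_C = 0.0948593
  p_D = 0.0089909
Posterior odds = (π_B·p_B) / (π_D·p_D) = (0.13·0.121642) / (0.08·0.0089909) = 0.0158134 / 0.000719272 ≈ 21.9853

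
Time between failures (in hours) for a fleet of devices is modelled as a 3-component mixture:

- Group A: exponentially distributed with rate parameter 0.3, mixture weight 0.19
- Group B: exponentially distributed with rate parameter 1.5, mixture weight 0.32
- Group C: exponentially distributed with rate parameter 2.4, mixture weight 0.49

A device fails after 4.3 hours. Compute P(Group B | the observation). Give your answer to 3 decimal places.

0.046

P(component k | x) = π_k·f_k(x) / marginal(x), where marginal(x) = Σ_j π_j·f_j(x).
Component likelihoods at x = 4.3 hours:
  p_A = 0.0825812
  p_B = 0.00237078
  p_C = 7.91211e-05
Weight by the priors:
  π_A·p_A = 0.19 × 0.0825812 = 0.0156904
  π_B·p_B = 0.32 × 0.00237078 = 0.000758651
  π_C·p_C = 0.49 × 7.91211e-05 = 3.87693e-05
Normaliser: 0.0156904 + 0.000758651 + 3.87693e-05 = 0.0164879
P(Group B | data) ≈ 0.046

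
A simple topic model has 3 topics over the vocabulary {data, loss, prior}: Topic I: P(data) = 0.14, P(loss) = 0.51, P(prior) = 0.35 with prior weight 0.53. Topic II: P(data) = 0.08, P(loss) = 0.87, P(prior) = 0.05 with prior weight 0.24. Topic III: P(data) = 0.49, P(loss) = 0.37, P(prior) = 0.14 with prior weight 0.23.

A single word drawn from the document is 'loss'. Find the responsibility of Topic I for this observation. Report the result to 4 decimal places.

0.4791

Apply Bayes' rule: the posterior for each component is proportional to its prior times its likelihood at x.
Component likelihoods at x = 'loss':
  f_I = P(loss | comp) = 0.51
  f_II = P(loss | comp) = 0.87
  f_III = P(loss | comp) = 0.37
Weight by the priors:
  π_I·f_I = 0.53 × 0.51 = 0.2703
  π_II·f_II = 0.24 × 0.87 = 0.2088
  π_III·f_III = 0.23 × 0.37 = 0.0851
Normaliser: 0.2703 + 0.2088 + 0.0851 = 0.5642
P(Topic I | 'loss') ≈ 0.4791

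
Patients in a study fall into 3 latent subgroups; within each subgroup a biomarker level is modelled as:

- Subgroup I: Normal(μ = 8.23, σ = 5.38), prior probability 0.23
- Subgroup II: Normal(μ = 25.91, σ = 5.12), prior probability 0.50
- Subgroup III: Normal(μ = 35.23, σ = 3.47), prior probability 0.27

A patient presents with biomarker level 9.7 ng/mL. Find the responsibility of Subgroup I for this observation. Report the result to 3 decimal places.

By Bayes' theorem, P(k | x) = π_k f_k(x) / Σ_j π_j f_j(x).
Component likelihoods at x = 9.7 ng/mL:
  p_I = (1/(5.38·√(2π)))·exp(−(9.7−8.23)²/(2·5.38²)) = 0.074153·exp(-0.03733) = 0.0714359
  p_II = (1/(5.12·√(2π)))·exp(−(9.7−25.91)²/(2·5.12²)) = 0.077918·exp(-5.01183) = 0.000518837
  p_III = (1/(3.47·√(2π)))·exp(−(9.7−35.23)²/(2·3.47²)) = 0.114969·exp(-27.06529) = 2.0243e-13
Weight by the priors:
  π_I·p_I = 0.23 × 0.0714359 = 0.0164302
  π_II·p_II = 0.50 × 0.000518837 = 0.000259419
  π_III·p_III = 0.27 × 2.0243e-13 = 5.46561e-14
Sum: 0.0164302 + 0.000259419 + 5.46561e-14 = 0.0166897
So the posterior for Subgroup I is 0.0164302 / 0.0166897 ≈ 0.984.

0.984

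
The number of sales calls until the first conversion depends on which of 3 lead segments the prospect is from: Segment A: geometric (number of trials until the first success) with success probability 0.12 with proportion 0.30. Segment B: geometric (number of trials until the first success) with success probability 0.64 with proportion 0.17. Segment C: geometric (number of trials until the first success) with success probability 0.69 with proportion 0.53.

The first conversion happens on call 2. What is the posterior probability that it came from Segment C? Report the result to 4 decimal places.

0.6154

Apply Bayes' rule: the posterior for each component is proportional to its prior times its likelihood at x.
Evaluate each component's likelihood at the observed value:
  L_A = 0.12·(1−0.12)^1 = 0.12·0.88 = 0.1056
  L_B = 0.64·(1−0.64)^1 = 0.64·0.36 = 0.2304
  L_C = 0.69·(1−0.69)^1 = 0.69·0.31 = 0.2139
Prior × likelihood for each component:
  π_A·L_A = 0.30 × 0.1056 = 0.03168
  π_B·L_B = 0.17 × 0.2304 = 0.039168
  π_C·L_C = 0.53 × 0.2139 = 0.113367
Sum: 0.03168 + 0.039168 + 0.113367 = 0.184215
P(Segment C | the observation) ≈ 0.6154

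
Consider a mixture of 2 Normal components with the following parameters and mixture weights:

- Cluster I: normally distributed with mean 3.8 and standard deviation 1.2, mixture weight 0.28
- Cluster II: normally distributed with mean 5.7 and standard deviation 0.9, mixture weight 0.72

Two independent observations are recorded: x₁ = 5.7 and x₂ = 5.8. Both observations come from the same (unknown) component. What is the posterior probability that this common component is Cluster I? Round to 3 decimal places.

P(component k | x) = π_k·f_k(x) / marginal(x), where marginal(x) = Σ_j π_j·f_j(x).
Since both observations come from the same component, the likelihood for component k is f_k(x₁)·f_k(x₂).
  p_I = [(1/(1.2·√(2π)))·exp(−(5.7−3.8)²/(2·1.2²)) = 0.332452·exp(-1.25347) = 0.0949189] × [0.0828976] = 0.00786855
  p_II = [(1/(0.9·√(2π)))·exp(−(5.7−5.7)²/(2·0.9²)) = 0.443269·exp(-0.00000) = 0.443269] × [0.440541] = 0.195278
Weight by the priors:
  π_I·p_I = 0.28 × 0.00786855 = 0.00220319
  π_II·p_II = 0.72 × 0.195278 = 0.1406
Sum: 0.00220319 + 0.1406 = 0.142804
Responsibility of Cluster I: 0.00220319 / 0.142804 ≈ 0.015

0.015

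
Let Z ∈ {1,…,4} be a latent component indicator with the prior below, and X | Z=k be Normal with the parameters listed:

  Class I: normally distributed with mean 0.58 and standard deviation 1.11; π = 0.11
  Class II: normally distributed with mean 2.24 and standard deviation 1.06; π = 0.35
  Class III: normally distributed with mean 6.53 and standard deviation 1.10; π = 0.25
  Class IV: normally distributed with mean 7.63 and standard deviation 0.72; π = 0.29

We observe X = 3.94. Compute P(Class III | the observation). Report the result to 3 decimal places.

By Bayes' theorem, P(k | x) = π_k f_k(x) / Σ_j π_j f_j(x).
Normal densities:
  L_I = (1/(1.11·√(2π)))·exp(−(3.94−0.58)²/(2·1.11²)) = 0.359407·exp(-4.58145) = 0.00368036
  L_II = (1/(1.06·√(2π)))·exp(−(3.94−2.24)²/(2·1.06²)) = 0.376361·exp(-1.28604) = 0.104012
  L_III = (1/(1.10·√(2π)))·exp(−(3.94−6.53)²/(2·1.10²)) = 0.362675·exp(-2.77194) = 0.0226818
  L_IV = (1/(0.72·√(2π)))·exp(−(3.94−7.63)²/(2·0.72²)) = 0.554087·exp(-13.13281) = 1.09665e-06
Multiply by the mixture weights:
  π_I·L_I = 0.11 × 0.00368036 = 0.00040484
  π_II·L_II = 0.35 × 0.104012 = 0.0364041
  π_III·L_III = 0.25 × 0.0226818 = 0.00567046
  π_IV·L_IV = 0.29 × 1.09665e-06 = 3.1803e-07
Denominator: 0.00040484 + 0.0364041 + 0.00567046 + 3.1803e-07 = 0.0424797
So the posterior for Class III is 0.00567046 / 0.0424797 ≈ 0.133.

0.133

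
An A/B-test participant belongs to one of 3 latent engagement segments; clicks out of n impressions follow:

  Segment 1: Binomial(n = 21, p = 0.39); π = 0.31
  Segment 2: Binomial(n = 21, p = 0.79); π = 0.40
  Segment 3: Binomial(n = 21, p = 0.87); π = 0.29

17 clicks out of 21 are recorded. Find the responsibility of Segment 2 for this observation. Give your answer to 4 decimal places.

Apply Bayes' rule: the posterior for each component is proportional to its prior times its likelihood at x.
Evaluate each component's likelihood at the observed value:
  p_1 = C(21,17)·0.39^17·0.61^4 = 5985·1.11712e-07·0.138458 = 9.25725e-05
  p_2 = C(21,17)·0.79^17·0.21^4 = 5985·0.0181828·0.00194481 = 0.211642
  p_3 = C(21,17)·0.87^17·0.13^4 = 5985·0.0937189·0.00028561 = 0.160201
Prior × likelihood for each component:
  P(Z=1)·p_1 = 0.31 × 9.25725e-05 = 2.86975e-05
  P(Z=2)·p_2 = 0.40 × 0.211642 = 0.0846568
  P(Z=3)·p_3 = 0.29 × 0.160201 = 0.0464583
Normaliser: 2.86975e-05 + 0.0846568 + 0.0464583 = 0.131144
P(Segment 2 | data) = 0.0846568 / 0.131144 ≈ 0.6455

0.6455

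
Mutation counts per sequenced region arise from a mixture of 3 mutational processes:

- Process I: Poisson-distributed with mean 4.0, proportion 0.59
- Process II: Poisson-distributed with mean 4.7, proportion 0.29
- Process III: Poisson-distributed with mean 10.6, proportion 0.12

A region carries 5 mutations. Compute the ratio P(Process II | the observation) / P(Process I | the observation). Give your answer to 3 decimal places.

0.547

The posterior odds equal the prior odds times the likelihood ratio: (π_i/π_j)·(f_i(x)/f_j(x)).
Poisson probabilities:
  f_I = 0.156293
  f_II = 0.17383
  f_III = 0.027786
Posterior odds = (π_II·f_II) / (π_I·f_I) = (0.29·0.17383) / (0.59·0.156293) = 0.0504106 / 0.0922131 ≈ 0.547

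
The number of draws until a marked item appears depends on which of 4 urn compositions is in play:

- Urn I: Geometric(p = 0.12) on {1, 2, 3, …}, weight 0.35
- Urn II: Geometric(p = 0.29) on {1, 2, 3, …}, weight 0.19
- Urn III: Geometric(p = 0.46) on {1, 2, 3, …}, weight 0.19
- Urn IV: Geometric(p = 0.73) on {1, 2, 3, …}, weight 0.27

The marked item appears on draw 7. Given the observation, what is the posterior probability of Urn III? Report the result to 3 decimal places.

0.075

Apply Bayes' rule: the posterior for each component is proportional to its prior times its likelihood at x.
Component likelihoods at x = 7:
  f_I = 0.12·(1−0.12)^6 = 0.12·0.464404 = 0.0557285
  f_II = 0.29·(1−0.29)^6 = 0.29·0.1281 = 0.0371491
  f_III = 0.46·(1−0.46)^6 = 0.46·0.0247949 = 0.0114057
  f_IV = 0.73·(1−0.73)^6 = 0.73·0.00038742 = 0.000282817
Multiply by the mixture weights:
  π_I·f_I = 0.35 × 0.0557285 = 0.019505
  π_II·f_II = 0.19 × 0.0371491 = 0.00705833
  π_III·f_III = 0.19 × 0.0114057 = 0.00216708
  π_IV·f_IV = 0.27 × 0.000282817 = 7.63606e-05
Marginal: 0.019505 + 0.00705833 + 0.00216708 + 7.63606e-05 = 0.0288067
P(Urn III | 7) ≈ 0.075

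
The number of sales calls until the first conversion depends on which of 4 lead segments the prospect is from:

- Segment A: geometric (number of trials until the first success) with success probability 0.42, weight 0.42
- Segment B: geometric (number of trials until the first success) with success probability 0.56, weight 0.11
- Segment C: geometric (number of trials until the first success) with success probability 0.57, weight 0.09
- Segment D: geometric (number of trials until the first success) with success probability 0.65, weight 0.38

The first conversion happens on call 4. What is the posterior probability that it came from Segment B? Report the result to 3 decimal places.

The responsibility of component k is w_k f_k(x) divided by Σ_j w_j f_j(x).
Component likelihoods at x = 4:
  L_A = 0.081947
  L_B = 0.047703
  L_C = 0.045319
  L_D = 0.0278687
Unnormalised posteriors:
  w_A·L_A = 0.42 × 0.081947 = 0.0344178
  w_B·L_B = 0.11 × 0.047703 = 0.00524733
  w_C·L_C = 0.09 × 0.045319 = 0.00407871
  w_D·L_D = 0.38 × 0.0278687 = 0.0105901
Denominator: 0.0344178 + 0.00524733 + 0.00407871 + 0.0105901 = 0.0543339
Responsibility of Segment B: 0.00524733 / 0.0543339 ≈ 0.097

0.097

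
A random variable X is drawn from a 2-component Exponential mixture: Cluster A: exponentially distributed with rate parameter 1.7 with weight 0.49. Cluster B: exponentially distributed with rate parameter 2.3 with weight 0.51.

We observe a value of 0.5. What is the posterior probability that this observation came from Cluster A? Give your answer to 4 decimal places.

0.4894

P(component k | x) = P(Z=k)·f_k(x) / marginal(x), where marginal(x) = Σ_j P(Z=j)·f_j(x).
Component likelihoods at x = 0.5:
  p_A = 0.726605
  p_B = 0.728265
Prior × likelihood for each component:
  P(Z=A)·p_A = 0.49 × 0.726605 = 0.356037
  P(Z=B)·p_B = 0.51 × 0.728265 = 0.371415
Denominator: 0.356037 + 0.371415 = 0.727452
P(Cluster A | x) = 0.356037 / 0.727452 ≈ 0.4894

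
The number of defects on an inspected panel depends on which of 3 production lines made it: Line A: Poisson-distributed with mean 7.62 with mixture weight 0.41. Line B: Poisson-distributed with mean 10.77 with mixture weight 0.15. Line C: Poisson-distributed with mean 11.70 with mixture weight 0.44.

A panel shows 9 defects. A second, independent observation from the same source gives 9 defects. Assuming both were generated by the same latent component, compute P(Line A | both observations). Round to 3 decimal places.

By Bayes' theorem, P(k | x) = P(Z=k) f_k(x) / Σ_j P(Z=j) f_j(x).
Since both observations come from the same component, the likelihood for component k is f_k(x₁)·f_k(x₂).
  p_A = [0.117087] × [0.117087] = 0.0137093
  p_B = [0.112935] × [0.112935] = 0.0127542
  p_C = [0.0938997] × [0.0938997] = 0.00881716
Prior × likelihood for each component:
  P(Z=A)·p_A = 0.41 × 0.0137093 = 0.00562082
  P(Z=B)·p_B = 0.15 × 0.0127542 = 0.00191313
  P(Z=C)·p_C = 0.44 × 0.00881716 = 0.00387955
Normaliser: 0.00562082 + 0.00191313 + 0.00387955 = 0.0114135
Responsibility of Line A: 0.00562082 / 0.0114135 ≈ 0.492

0.492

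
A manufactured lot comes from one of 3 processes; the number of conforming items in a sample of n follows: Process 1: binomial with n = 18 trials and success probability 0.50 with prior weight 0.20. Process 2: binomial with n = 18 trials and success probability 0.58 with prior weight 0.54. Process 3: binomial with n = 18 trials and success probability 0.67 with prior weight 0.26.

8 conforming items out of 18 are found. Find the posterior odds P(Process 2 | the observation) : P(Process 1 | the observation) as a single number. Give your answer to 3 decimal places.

The posterior odds equal the prior odds times the likelihood ratio: (w_i/w_j)·(f_i(x)/f_j(x)).
Evaluate each component's likelihood at the observed value:
  L_1 = C(18,8)·0.50^8·0.50^10 = 43758·0.00390625·0.000976562 = 0.166924
  L_2 = C(18,8)·0.58^8·0.42^10 = 43758·0.0128063·0.000170802 = 0.0957137
  L_3 = C(18,8)·0.67^8·0.33^10 = 43758·0.0406068·1.53158e-05 = 0.0272142
Posterior odds = (w_2·L_2) / (w_1·L_1) = (0.54·0.0957137) / (0.20·0.166924) = 0.0516854 / 0.0333847 ≈ 1.548

1.548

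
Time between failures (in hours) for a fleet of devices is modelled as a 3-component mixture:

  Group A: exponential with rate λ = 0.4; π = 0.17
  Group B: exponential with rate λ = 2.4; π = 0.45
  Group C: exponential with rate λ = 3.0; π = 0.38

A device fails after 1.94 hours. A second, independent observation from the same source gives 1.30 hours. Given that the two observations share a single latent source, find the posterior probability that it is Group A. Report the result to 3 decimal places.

0.852

Posterior ∝ prior × likelihood, so P(k | x) ∝ P(Z=k) f_k(x); normalise over all components.
Since both observations come from the same component, the likelihood for component k is f_k(x₁)·f_k(x₂).
  p_A = [0.4·e^(−0.4·1.94) = 0.4·e^(−0.7760) = 0.184097] × [0.237808] = 0.0437799
  p_B = [2.4·e^(−2.4·1.94) = 2.4·e^(−4.6560) = 0.0228106] × [0.105977] = 0.0024174
  p_C = [3.0·e^(−3.0·1.94) = 3.0·e^(−5.8200) = 0.00890282] × [0.0607257] = 0.00054063
Unnormalised posteriors:
  P(Z=A)·p_A = 0.17 × 0.0437799 = 0.00744258
  P(Z=B)·p_B = 0.45 × 0.0024174 = 0.00108783
  P(Z=C)·p_C = 0.38 × 0.00054063 = 0.000205439
Sum: 0.00744258 + 0.00108783 + 0.000205439 = 0.00873585
P(Group A | x) ≈ 0.852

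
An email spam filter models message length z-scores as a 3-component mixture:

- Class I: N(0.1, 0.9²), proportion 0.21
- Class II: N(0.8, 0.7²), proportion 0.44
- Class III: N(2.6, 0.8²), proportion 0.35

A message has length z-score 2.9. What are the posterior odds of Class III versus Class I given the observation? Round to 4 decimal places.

Since P(k|x) ∝ π_k f_k(x), the posterior odds are π_i f_i(x) / (π_j f_j(x)).
Component likelihoods at x = 2.9:
  f_I = 0.00350668
  f_II = 0.00633121
  f_III = 0.464819
0.162687 / 0.000736404 ≈ 220.9204

220.9204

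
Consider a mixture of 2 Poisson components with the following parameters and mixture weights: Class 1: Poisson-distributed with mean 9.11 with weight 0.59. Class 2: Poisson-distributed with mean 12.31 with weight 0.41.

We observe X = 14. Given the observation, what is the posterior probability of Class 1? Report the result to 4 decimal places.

By Bayes' theorem, P(k | x) = P(Z=k) f_k(x) / Σ_j P(Z=j) f_j(x).
Component likelihoods at x = 14:
  p_1 = 0.0343895
  p_2 = 0.0948504
Weight by the priors:
  P(Z=1)·p_1 = 0.59 × 0.0343895 = 0.0202898
  P(Z=2)·p_2 = 0.41 × 0.0948504 = 0.0388887
Evidence: 0.0202898 + 0.0388887 = 0.0591785
Responsibility of Class 1: 0.0202898 / 0.0591785 ≈ 0.3429

0.3429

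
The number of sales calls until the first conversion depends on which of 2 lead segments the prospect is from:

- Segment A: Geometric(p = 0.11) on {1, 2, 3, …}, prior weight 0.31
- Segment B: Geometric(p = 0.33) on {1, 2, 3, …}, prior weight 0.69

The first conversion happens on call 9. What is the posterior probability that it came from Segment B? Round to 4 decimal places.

0.4079

P(component k | x) = P(Z=k)·f_k(x) / marginal(x), where marginal(x) = Σ_j P(Z=j)·f_j(x).
Evaluate each component's likelihood at the observed value:
  f_A = 0.0433025
  f_B = 0.0134002
Multiply by the mixture weights:
  P(Z=A)·f_A = 0.31 × 0.0433025 = 0.0134238
  P(Z=B)·f_B = 0.69 × 0.0134002 = 0.00924616
Sum: 0.0134238 + 0.00924616 = 0.0226699
Responsibility of Segment B: 0.00924616 / 0.0226699 ≈ 0.4079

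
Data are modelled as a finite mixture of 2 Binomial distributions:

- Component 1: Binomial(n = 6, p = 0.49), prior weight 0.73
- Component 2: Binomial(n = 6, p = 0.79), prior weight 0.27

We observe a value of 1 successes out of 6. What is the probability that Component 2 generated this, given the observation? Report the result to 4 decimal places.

Apply Bayes' rule: the posterior for each component is proportional to its prior times its likelihood at x.
Component likelihoods at x = 1 successes out of 6:
  p_1 = C(6,1)·0.49^1·0.51^5 = 6·0.49·0.0345025 = 0.101437
  p_2 = C(6,1)·0.79^1·0.21^5 = 6·0.79·0.00040841 = 0.00193586
Multiply by the mixture weights:
  w_1·p_1 = 0.73 × 0.101437 = 0.0740493
  w_2·p_2 = 0.27 × 0.00193586 = 0.000522683
Sum: 0.0740493 + 0.000522683 = 0.074572
P(Component 2 | data) ≈ 0.0070

0.0070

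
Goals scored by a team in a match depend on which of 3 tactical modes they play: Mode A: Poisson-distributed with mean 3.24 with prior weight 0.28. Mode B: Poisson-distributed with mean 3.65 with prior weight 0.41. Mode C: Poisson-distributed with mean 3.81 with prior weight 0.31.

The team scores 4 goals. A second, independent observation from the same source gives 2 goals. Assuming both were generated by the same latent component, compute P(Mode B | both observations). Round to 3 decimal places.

Posterior ∝ prior × likelihood, so P(k | x) ∝ π_k f_k(x); normalise over all components.
Since both observations come from the same component, the likelihood for component k is f_k(x₁)·f_k(x₂).
  p_A = [e^(−3.24)·3.24^4/4! = 0.179827] × [0.205563] = 0.0369658
  p_B = [e^(−3.65)·3.65^4/4! = 0.192214] × [0.173133] = 0.0332787
  p_C = [e^(−3.81)·3.81^4/4! = 0.194458] × [0.160753] = 0.0312597
Multiply by the mixture weights:
  π_A·p_A = 0.28 × 0.0369658 = 0.0103504
  π_B·p_B = 0.41 × 0.0332787 = 0.0136443
  π_C·p_C = 0.31 × 0.0312597 = 0.0096905
Denominator: 0.0103504 + 0.0136443 + 0.0096905 = 0.0336852
P(Mode B | x₁, x₂) ≈ 0.405

0.405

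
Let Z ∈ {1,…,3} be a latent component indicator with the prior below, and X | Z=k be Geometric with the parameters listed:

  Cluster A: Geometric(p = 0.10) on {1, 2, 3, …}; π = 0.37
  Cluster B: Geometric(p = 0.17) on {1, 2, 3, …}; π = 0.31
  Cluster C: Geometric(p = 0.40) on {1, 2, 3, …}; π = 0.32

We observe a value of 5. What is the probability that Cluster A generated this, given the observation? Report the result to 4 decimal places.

0.3685

P(component k | x) = π_k·f_k(x) / marginal(x), where marginal(x) = Σ_j π_j·f_j(x).
Component likelihoods at x = 5:
  L_A = 0.06561
  L_B = 0.0806791
  L_C = 0.05184
Weight by the priors:
  π_A·L_A = 0.37 × 0.06561 = 0.0242757
  π_B·L_B = 0.31 × 0.0806791 = 0.0250105
  π_C·L_C = 0.32 × 0.05184 = 0.0165888
Normaliser: 0.0242757 + 0.0250105 + 0.0165888 = 0.065875
P(Cluster A | x) ≈ 0.3685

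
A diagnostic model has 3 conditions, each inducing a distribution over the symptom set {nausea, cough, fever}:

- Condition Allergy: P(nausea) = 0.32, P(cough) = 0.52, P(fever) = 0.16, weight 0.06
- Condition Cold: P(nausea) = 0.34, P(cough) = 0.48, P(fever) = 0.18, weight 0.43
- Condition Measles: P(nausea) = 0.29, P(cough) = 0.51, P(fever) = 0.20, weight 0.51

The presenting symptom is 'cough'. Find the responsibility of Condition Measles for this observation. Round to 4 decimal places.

The responsibility of component k is π_k f_k(x) divided by Σ_j π_j f_j(x).
Component likelihoods at x = 'cough':
  f_Allergy = P(cough | comp) = 0.52
  f_Cold = P(cough | comp) = 0.48
  f_Measles = P(cough | comp) = 0.51
Unnormalised posteriors:
  π_Allergy·f_Allergy = 0.06 × 0.52 = 0.0312
  π_Cold·f_Cold = 0.43 × 0.48 = 0.2064
  π_Measles·f_Measles = 0.51 × 0.51 = 0.2601
Denominator: 0.0312 + 0.2064 + 0.2601 = 0.4977
P(Condition Measles | x) ≈ 0.5226

0.5226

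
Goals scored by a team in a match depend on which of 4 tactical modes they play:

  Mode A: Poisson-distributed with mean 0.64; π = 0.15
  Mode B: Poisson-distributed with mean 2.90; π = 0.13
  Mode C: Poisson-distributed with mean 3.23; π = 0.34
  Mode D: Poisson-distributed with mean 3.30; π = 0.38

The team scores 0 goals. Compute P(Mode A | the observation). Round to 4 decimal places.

By Bayes' theorem, P(k | x) = π_k f_k(x) / Σ_j π_j f_j(x).
Poisson probabilities:
  L_A = 0.527292
  L_B = 0.0550232
  L_C = 0.0395575
  L_D = 0.0368832
Prior × likelihood for each component:
  π_A·L_A = 0.15 × 0.527292 = 0.0790939
  π_B·L_B = 0.13 × 0.0550232 = 0.00715302
  π_C·L_C = 0.34 × 0.0395575 = 0.0134495
  π_D·L_D = 0.38 × 0.0368832 = 0.0140156
Evidence: 0.0790939 + 0.00715302 + 0.0134495 + 0.0140156 = 0.113712
Responsibility of Mode A: 0.0790939 / 0.113712 ≈ 0.6956

0.6956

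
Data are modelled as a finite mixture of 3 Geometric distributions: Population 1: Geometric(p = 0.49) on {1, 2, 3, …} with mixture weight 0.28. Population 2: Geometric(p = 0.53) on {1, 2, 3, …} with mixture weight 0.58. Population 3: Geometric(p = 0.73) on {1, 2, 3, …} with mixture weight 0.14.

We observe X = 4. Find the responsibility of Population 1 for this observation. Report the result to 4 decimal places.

0.3491

By Bayes' theorem, P(k | x) = π_k f_k(x) / Σ_j π_j f_j(x).
Component likelihoods at x = 4:
  f_1 = 0.49·(1−0.49)^3 = 0.49·0.132651 = 0.064999
  f_2 = 0.53·(1−0.53)^3 = 0.53·0.103823 = 0.0550262
  f_3 = 0.73·(1−0.73)^3 = 0.73·0.019683 = 0.0143686
Unnormalised posteriors:
  π_1·f_1 = 0.28 × 0.064999 = 0.0181997
  π_2·f_2 = 0.58 × 0.0550262 = 0.0319152
  π_3·f_3 = 0.14 × 0.0143686 = 0.0020116
Marginal: 0.0181997 + 0.0319152 + 0.0020116 = 0.0521265
Responsibility of Population 1: 0.0181997 / 0.0521265 ≈ 0.3491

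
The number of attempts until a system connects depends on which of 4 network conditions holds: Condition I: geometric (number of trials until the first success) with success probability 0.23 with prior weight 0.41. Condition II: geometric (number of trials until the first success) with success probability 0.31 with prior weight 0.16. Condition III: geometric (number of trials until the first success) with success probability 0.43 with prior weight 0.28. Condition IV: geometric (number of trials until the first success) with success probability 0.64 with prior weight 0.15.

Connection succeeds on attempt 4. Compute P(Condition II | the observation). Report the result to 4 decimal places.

P(component k | x) = π_k·f_k(x) / marginal(x), where marginal(x) = Σ_j π_j·f_j(x).
Component likelihoods at x = 4:
  f_I = 0.23·(1−0.23)^3 = 0.23·0.456533 = 0.105003
  f_II = 0.31·(1−0.31)^3 = 0.31·0.328509 = 0.101838
  f_III = 0.43·(1−0.43)^3 = 0.43·0.185193 = 0.079633
  f_IV = 0.64·(1−0.64)^3 = 0.64·0.046656 = 0.0298598
Unnormalised posteriors:
  π_I·f_I = 0.41 × 0.105003 = 0.0430511
  π_II·f_II = 0.16 × 0.101838 = 0.016294
  π_III·f_III = 0.28 × 0.079633 = 0.0222972
  π_IV·f_IV = 0.15 × 0.0298598 = 0.00447898
Normaliser: 0.0430511 + 0.016294 + 0.0222972 + 0.00447898 = 0.0861213
So the posterior for Condition II is 0.016294 / 0.0861213 ≈ 0.1892.

0.1892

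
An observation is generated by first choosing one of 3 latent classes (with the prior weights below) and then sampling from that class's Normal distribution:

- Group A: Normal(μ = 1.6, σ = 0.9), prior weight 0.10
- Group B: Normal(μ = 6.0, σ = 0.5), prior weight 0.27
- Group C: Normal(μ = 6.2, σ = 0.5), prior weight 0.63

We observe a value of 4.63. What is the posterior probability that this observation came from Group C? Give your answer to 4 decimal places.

Apply Bayes' rule: the posterior for each component is proportional to its prior times its likelihood at x.
Evaluate each component's likelihood at the observed value:
  f_A = 0.00153258
  f_B = 0.0186933
  f_C = 0.00576707
Unnormalised posteriors:
  w_A·f_A = 0.10 × 0.00153258 = 0.000153258
  w_B·f_B = 0.27 × 0.0186933 = 0.00504718
  w_C·f_C = 0.63 × 0.00576707 = 0.00363325
Normaliser: 0.000153258 + 0.00504718 + 0.00363325 = 0.0088337
P(Group C | 4.63) ≈ 0.4113

0.4113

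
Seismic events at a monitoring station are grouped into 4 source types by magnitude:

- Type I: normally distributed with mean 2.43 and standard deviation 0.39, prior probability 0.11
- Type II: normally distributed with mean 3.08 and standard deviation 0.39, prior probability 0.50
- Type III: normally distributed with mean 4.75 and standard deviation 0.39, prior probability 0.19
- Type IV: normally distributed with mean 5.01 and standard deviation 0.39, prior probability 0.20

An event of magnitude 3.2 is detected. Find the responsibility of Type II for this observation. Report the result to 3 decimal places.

0.968

Posterior ∝ prior × likelihood, so P(k | x) ∝ π_k f_k(x); normalise over all components.
Evaluate each component's likelihood at the observed value:
  p_I = (1/(0.39·√(2π)))·exp(−(3.2−2.43)²/(2·0.39²)) = 1.022929·exp(-1.94905) = 0.145675
  p_II = (1/(0.39·√(2π)))·exp(−(3.2−3.08)²/(2·0.39²)) = 1.022929·exp(-0.04734) = 0.975634
  p_III = (1/(0.39·√(2π)))·exp(−(3.2−4.75)²/(2·0.39²)) = 1.022929·exp(-7.89776) = 0.000380093
  p_IV = (1/(0.39·√(2π)))·exp(−(3.2−5.01)²/(2·0.39²)) = 1.022929·exp(-10.76956) = 2.15122e-05
Prior × likelihood for each component:
  π_I·p_I = 0.11 × 0.145675 = 0.0160243
  π_II·p_II = 0.50 × 0.975634 = 0.487817
  π_III·p_III = 0.19 × 0.000380093 = 7.22177e-05
  π_IV·p_IV = 0.20 × 2.15122e-05 = 4.30244e-06
Normaliser: 0.0160243 + 0.487817 + 7.22177e-05 + 4.30244e-06 = 0.503918
So the posterior for Type II is 0.487817 / 0.503918 ≈ 0.968.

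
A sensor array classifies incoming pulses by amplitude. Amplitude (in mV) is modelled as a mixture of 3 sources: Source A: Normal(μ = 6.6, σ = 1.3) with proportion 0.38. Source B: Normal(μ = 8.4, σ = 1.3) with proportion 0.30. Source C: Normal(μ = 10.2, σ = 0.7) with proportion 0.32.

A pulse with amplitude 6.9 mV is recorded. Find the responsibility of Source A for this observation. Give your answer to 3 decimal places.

0.706

Apply Bayes' rule: the posterior for each component is proportional to its prior times its likelihood at x.
Component likelihoods at x = 6.9 mV:
  p_A = (1/(1.3·√(2π)))·exp(−(6.9−6.6)²/(2·1.3²)) = 0.306879·exp(-0.02663) = 0.298815
  p_B = (1/(1.3·√(2π)))·exp(−(6.9−8.4)²/(2·1.3²)) = 0.306879·exp(-0.66568) = 0.157712
  p_C = (1/(0.7·√(2π)))·exp(−(6.9−10.2)²/(2·0.7²)) = 0.569918·exp(-11.11224) = 8.50796e-06
Multiply by the mixture weights:
  P(Z=A)·p_A = 0.38 × 0.298815 = 0.11355
  P(Z=B)·p_B = 0.30 × 0.157712 = 0.0473137
  P(Z=C)·p_C = 0.32 × 8.50796e-06 = 2.72255e-06
Evidence: 0.11355 + 0.0473137 + 2.72255e-06 = 0.160866
Responsibility of Source A: 0.11355 / 0.160866 ≈ 0.706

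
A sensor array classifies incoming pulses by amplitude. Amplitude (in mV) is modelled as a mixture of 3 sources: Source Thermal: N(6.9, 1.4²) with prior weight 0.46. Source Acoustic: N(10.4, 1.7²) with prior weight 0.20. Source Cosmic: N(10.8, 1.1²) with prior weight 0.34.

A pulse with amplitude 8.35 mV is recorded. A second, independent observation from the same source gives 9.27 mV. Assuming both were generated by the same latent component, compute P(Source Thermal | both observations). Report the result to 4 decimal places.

0.4781

P(component k | x) = π_k·f_k(x) / marginal(x), where marginal(x) = Σ_j π_j·f_j(x).
Since both observations come from the same component, the likelihood for component k is f_k(x₁)·f_k(x₂).
  f_Thermal = [(1/(1.4·√(2π)))·exp(−(8.35−6.9)²/(2·1.4²)) = 0.284959·exp(-0.53635) = 0.166666] × [0.0679969] = 0.0113328
  f_Acoustic = [(1/(1.7·√(2π)))·exp(−(8.35−10.4)²/(2·1.7²)) = 0.234672·exp(-0.72708) = 0.113422] × [0.188156] = 0.021341
  f_Cosmic = [(1/(1.1·√(2π)))·exp(−(8.35−10.8)²/(2·1.1²)) = 0.362675·exp(-2.48037) = 0.0303603] × [0.137854] = 0.00418527
Multiply by the mixture weights:
  π_Thermal·f_Thermal = 0.46 × 0.0113328 = 0.00521308
  π_Acoustic·f_Acoustic = 0.20 × 0.021341 = 0.00426819
  π_Cosmic·f_Cosmic = 0.34 × 0.00418527 = 0.00142299
Marginal: 0.00521308 + 0.00426819 + 0.00142299 = 0.0109043
Responsibility of Source Thermal: 0.00521308 / 0.0109043 ≈ 0.4781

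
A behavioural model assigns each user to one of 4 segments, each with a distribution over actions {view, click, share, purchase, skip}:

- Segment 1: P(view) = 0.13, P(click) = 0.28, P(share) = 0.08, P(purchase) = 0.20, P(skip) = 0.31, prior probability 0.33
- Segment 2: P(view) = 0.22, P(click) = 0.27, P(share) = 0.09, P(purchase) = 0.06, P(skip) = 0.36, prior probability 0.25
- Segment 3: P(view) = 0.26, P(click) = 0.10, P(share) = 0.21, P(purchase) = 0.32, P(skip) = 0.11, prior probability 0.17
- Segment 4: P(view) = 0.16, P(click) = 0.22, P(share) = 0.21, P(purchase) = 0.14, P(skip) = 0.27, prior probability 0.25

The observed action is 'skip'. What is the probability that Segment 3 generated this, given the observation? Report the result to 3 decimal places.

P(component k | x) = π_k·f_k(x) / marginal(x), where marginal(x) = Σ_j π_j·f_j(x).
Component likelihoods at x = 'skip':
  L_1 = P(skip | comp) = 0.31
  L_2 = P(skip | comp) = 0.36
  L_3 = P(skip | comp) = 0.11
  L_4 = P(skip | comp) = 0.27
Unnormalised posteriors:
  π_1·L_1 = 0.33 × 0.31 = 0.1023
  π_2·L_2 = 0.25 × 0.36 = 0.09
  π_3·L_3 = 0.17 × 0.11 = 0.0187
  π_4·L_4 = 0.25 × 0.27 = 0.0675
Denominator: 0.1023 + 0.09 + 0.0187 + 0.0675 = 0.2785
P(Segment 3 | the observation) ≈ 0.067

0.067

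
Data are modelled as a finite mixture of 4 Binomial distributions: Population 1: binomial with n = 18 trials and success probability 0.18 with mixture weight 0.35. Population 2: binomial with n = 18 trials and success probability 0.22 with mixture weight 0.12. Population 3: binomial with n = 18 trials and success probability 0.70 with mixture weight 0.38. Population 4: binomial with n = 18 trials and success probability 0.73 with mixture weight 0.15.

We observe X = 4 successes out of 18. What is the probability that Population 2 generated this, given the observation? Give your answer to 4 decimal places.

0.2753

Posterior ∝ prior × likelihood, so P(k | x) ∝ π_k f_k(x); normalise over all components.
Component likelihoods at x = 4 successes out of 18:
  f_1 = C(18,4)·0.18^4·0.82^14 = 3060·0.00104976·0.0621432 = 0.199621
  f_2 = C(18,4)·0.22^4·0.78^14 = 3060·0.00234256·0.0308549 = 0.221175
  f_3 = C(18,4)·0.70^4·0.30^14 = 3060·0.2401·4.78297e-08 = 3.51408e-05
  f_4 = C(18,4)·0.73^4·0.27^14 = 3060·0.283982·1.09419e-08 = 9.50836e-06
Prior × likelihood for each component:
  π_1·f_1 = 0.35 × 0.199621 = 0.0698672
  π_2·f_2 = 0.12 × 0.221175 = 0.026541
  π_3·f_3 = 0.38 × 3.51408e-05 = 1.33535e-05
  π_4·f_4 = 0.15 × 9.50836e-06 = 1.42625e-06
Sum: 0.0698672 + 0.026541 + 1.33535e-05 + 1.42625e-06 = 0.096423
P(Population 2 | x) ≈ 0.2753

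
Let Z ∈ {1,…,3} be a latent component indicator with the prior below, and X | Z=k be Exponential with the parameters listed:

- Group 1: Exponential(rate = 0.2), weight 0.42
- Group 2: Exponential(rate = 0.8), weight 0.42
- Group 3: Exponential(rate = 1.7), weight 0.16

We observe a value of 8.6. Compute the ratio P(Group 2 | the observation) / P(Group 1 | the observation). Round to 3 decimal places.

0.023

Posterior odds = (π_i f_i(x)) / (π_j f_j(x)); the normalising sum cancels.
Exponential densities:
  p_1 = 0.2·e^(−0.2·8.6) = 0.2·e^(−1.7200) = 0.0358132
  p_2 = 0.8·e^(−0.8·8.6) = 0.8·e^(−6.8800) = 0.000822515
  p_3 = 1.7·e^(−1.7·8.6) = 1.7·e^(−14.6200) = 7.60438e-07
Posterior odds = (π_2·p_2) / (π_1·p_1) = (0.42·0.000822515) / (0.42·0.0358132) = 0.000345456 / 0.0150416 ≈ 0.023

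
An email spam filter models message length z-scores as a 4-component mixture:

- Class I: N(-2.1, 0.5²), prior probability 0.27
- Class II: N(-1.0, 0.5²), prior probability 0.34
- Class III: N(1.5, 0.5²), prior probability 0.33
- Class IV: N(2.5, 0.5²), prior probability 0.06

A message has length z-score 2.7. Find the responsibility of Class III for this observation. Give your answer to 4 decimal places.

0.2506

Posterior ∝ prior × likelihood, so P(k | x) ∝ w_k f_k(x); normalise over all components.
Evaluate each component's likelihood at the observed value:
  p_I = (1/(0.5·√(2π)))·exp(−(2.7−-2.1)²/(2·0.5²)) = 0.797885·exp(-46.08000) = 7.75622e-21
  p_II = (1/(0.5·√(2π)))·exp(−(2.7−-1.0)²/(2·0.5²)) = 0.797885·exp(-27.38000) = 1.02555e-12
  p_III = (1/(0.5·√(2π)))·exp(−(2.7−1.5)²/(2·0.5²)) = 0.797885·exp(-2.88000) = 0.0447891
  p_IV = (1/(0.5·√(2π)))·exp(−(2.7−2.5)²/(2·0.5²)) = 0.797885·exp(-0.08000) = 0.73654
Unnormalised posteriors:
  w_I·p_I = 0.27 × 7.75622e-21 = 2.09418e-21
  w_II·p_II = 0.34 × 1.02555e-12 = 3.48687e-13
  w_III·p_III = 0.33 × 0.0447891 = 0.0147804
  w_IV·p_IV = 0.06 × 0.73654 = 0.0441924
Marginal: 2.09418e-21 + 3.48687e-13 + 0.0147804 + 0.0441924 = 0.0589728
Responsibility of Class III: 0.0147804 / 0.0589728 ≈ 0.2506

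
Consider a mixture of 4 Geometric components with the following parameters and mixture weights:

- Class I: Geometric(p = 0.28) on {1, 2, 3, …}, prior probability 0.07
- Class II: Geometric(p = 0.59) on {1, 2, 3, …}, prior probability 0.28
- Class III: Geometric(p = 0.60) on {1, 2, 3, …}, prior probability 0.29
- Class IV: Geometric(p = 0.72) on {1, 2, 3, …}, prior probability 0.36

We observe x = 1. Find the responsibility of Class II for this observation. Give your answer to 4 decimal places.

0.2673

Apply Bayes' rule: the posterior for each component is proportional to its prior times its likelihood at x.
Evaluate each component's likelihood at the observed value:
  L_I = 0.28·(1−0.28)^0 = 0.28·1 = 0.28
  L_II = 0.59·(1−0.59)^0 = 0.59·1 = 0.59
  L_III = 0.60·(1−0.60)^0 = 0.60·1 = 0.6
  L_IV = 0.72·(1−0.72)^0 = 0.72·1 = 0.72
Unnormalised posteriors:
  π_I·L_I = 0.07 × 0.28 = 0.0196
  π_II·L_II = 0.28 × 0.59 = 0.1652
  π_III·L_III = 0.29 × 0.6 = 0.174
  π_IV·L_IV = 0.36 × 0.72 = 0.2592
Sum: 0.0196 + 0.1652 + 0.174 + 0.2592 = 0.618
Responsibility of Class II: 0.1652 / 0.618 ≈ 0.2673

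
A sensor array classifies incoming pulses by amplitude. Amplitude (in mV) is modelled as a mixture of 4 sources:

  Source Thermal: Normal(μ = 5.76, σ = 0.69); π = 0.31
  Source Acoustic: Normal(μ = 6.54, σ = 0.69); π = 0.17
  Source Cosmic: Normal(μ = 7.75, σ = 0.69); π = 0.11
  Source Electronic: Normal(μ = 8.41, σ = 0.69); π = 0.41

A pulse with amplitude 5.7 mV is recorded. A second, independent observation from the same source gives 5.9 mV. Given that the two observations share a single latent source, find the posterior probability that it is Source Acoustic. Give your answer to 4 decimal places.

P(component k | x) = π_k·f_k(x) / marginal(x), where marginal(x) = Σ_j π_j·f_j(x).
Since both observations come from the same component, the likelihood for component k is f_k(x₁)·f_k(x₂).
  f_Thermal = [(1/(0.69·√(2π)))·exp(−(5.7−5.76)²/(2·0.69²)) = 0.578177·exp(-0.00378) = 0.575995] × [0.566398] = 0.326242
  f_Acoustic = [(1/(0.69·√(2π)))·exp(−(5.7−6.54)²/(2·0.69²)) = 0.578177·exp(-0.74102) = 0.275575] × [0.376049] = 0.10363
  f_Cosmic = [(1/(0.69·√(2π)))·exp(−(5.7−7.75)²/(2·0.69²)) = 0.578177·exp(-4.41346) = 0.00700355] × [0.0158881] = 0.000111273
  f_Electronic = [(1/(0.69·√(2π)))·exp(−(5.7−8.41)²/(2·0.69²)) = 0.578177·exp(-7.71277) = 0.000258492] × [0.000773769] = 2.00013e-07
Unnormalised posteriors:
  π_Thermal·f_Thermal = 0.31 × 0.326242 = 0.101135
  π_Acoustic·f_Acoustic = 0.17 × 0.10363 = 0.017617
  π_Cosmic·f_Cosmic = 0.11 × 0.000111273 = 1.22401e-05
  π_Electronic·f_Electronic = 0.41 × 2.00013e-07 = 8.20054e-08
Denominator: 0.101135 + 0.017617 + 1.22401e-05 + 8.20054e-08 = 0.118765
Responsibility of Source Acoustic: 0.017617 / 0.118765 ≈ 0.1483

0.1483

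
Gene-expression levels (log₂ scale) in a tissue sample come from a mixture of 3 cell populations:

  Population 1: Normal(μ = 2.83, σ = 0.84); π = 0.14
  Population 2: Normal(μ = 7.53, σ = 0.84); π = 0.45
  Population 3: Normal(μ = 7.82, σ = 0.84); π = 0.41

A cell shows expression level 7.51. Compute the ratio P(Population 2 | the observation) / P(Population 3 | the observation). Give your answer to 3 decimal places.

Since P(k|x) ∝ π_k f_k(x), the posterior odds are π_i f_i(x) / (π_j f_j(x)).
Evaluate each component's likelihood at the observed value:
  p_1 = 8.63382e-08
  p_2 = 0.474797
  p_3 = 0.443666
Odds = (0.45/0.41) × (0.474797/0.443666) = 1.09756 × 1.07017 ≈ 1.175

1.175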